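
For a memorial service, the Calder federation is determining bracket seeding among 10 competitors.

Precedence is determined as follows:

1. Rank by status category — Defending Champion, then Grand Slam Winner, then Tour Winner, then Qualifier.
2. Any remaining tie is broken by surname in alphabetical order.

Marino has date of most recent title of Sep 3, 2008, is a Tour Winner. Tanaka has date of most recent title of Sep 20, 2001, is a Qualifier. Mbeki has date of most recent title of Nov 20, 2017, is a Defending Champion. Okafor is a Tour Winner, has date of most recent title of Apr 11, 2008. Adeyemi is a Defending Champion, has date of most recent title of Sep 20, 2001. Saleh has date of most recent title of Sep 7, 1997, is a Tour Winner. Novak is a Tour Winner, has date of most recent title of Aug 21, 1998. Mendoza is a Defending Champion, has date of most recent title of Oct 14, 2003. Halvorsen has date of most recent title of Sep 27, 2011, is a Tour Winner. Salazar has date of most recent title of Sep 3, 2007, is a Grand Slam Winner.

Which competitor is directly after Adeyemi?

Mbeki

By status category: Adeyemi, Mbeki and Mendoza (Defending Champion); then Salazar (Grand Slam Winner); then Halvorsen, Marino, Novak, Okafor and Saleh (Tour Winner); then Tanaka (Qualifier).
Among Adeyemi, Mbeki and Mendoza, alphabetically by surname: Adeyemi before Mbeki before Mendoza.
Among Halvorsen, Marino, Novak, Okafor and Saleh, alphabetically by surname: Halvorsen before Marino before Novak before Okafor before Saleh.
Order: Adeyemi, Mbeki, Mendoza, Salazar, Halvorsen, Marino, Novak, Okafor, Saleh, Tanaka.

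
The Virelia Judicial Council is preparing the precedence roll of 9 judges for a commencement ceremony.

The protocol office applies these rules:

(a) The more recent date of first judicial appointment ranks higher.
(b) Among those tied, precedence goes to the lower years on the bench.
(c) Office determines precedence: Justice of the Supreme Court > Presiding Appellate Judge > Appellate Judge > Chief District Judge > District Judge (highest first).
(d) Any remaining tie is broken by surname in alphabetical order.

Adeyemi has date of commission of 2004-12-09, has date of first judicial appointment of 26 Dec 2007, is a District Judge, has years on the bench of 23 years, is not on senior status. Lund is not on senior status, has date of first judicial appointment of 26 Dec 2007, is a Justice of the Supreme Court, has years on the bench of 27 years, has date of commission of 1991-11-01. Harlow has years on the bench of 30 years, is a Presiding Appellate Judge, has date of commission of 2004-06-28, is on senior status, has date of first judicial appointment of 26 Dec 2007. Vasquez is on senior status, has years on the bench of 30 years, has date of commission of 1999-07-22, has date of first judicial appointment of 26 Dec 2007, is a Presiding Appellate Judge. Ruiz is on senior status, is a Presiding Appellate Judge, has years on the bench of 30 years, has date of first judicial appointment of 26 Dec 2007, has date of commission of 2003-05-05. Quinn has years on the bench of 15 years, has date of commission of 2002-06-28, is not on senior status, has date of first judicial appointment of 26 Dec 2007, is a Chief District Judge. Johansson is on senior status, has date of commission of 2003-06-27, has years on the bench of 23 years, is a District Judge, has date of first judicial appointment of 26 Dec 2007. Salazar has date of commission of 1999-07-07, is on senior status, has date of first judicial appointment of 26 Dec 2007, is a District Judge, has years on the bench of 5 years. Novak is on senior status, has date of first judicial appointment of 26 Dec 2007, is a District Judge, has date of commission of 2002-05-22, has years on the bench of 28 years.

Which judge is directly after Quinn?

Adeyemi

By date of first judicial appointment (later first): Salazar, Quinn, Adeyemi, Johansson, Lund, Novak, Harlow, Ruiz and Vasquez (each 26 Dec 2007).
Among Salazar, Quinn, Adeyemi, Johansson, Lund, Novak, Harlow, Ruiz and Vasquez, by years on the bench (lower first): Salazar (5 years) before Quinn (15 years) before Adeyemi and Johansson (23 years) before Lund (27 years) before Novak (28 years) before Harlow, Ruiz and Vasquez (30 years).
Adeyemi and Johansson are each District Judge, so the next rule applies.
Among Adeyemi and Johansson, alphabetically by surname: Adeyemi before Johansson.
Harlow, Ruiz and Vasquez are each Presiding Appellate Judge, so the next rule applies.
Among Harlow, Ruiz and Vasquez, alphabetically by surname: Harlow before Ruiz before Vasquez.
Order: Salazar, Quinn, Adeyemi, Johansson, Lund, Novak, Harlow, Ruiz, Vasquez.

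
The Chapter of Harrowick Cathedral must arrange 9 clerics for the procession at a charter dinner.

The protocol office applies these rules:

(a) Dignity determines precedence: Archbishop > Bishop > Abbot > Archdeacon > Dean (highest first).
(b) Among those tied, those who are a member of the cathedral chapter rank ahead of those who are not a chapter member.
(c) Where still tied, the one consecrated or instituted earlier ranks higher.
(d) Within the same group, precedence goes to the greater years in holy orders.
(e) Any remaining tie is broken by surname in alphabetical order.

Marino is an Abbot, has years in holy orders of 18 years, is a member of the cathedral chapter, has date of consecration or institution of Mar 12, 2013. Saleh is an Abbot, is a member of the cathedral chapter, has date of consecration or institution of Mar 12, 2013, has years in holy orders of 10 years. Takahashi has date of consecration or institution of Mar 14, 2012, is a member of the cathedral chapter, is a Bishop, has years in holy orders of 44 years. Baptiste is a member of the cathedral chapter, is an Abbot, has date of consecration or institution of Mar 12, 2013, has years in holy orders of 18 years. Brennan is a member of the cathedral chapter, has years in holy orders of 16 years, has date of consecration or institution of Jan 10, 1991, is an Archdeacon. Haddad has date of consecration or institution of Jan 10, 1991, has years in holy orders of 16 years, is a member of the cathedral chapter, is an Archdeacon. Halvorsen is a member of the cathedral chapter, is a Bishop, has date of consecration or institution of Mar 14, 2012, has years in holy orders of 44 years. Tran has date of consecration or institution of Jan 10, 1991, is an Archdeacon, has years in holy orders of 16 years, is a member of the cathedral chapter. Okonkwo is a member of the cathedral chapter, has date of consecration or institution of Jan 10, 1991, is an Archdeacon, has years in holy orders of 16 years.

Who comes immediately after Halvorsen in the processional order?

By dignity: Halvorsen and Takahashi (Bishop); then Baptiste, Marino and Saleh (Abbot); then Brennan, Haddad, Okonkwo and Tran (Archdeacon).
Halvorsen and Takahashi are each a member of the cathedral chapter, so the next rule applies.
Halvorsen and Takahashi both have date of consecration or institution Mar 14, 2012, so the next rule applies.
Halvorsen and Takahashi both have years in holy orders 44 years, so the next rule applies.
Among Halvorsen and Takahashi, alphabetically by surname: Halvorsen before Takahashi.
Baptiste, Marino and Saleh are each a member of the cathedral chapter, so the next rule applies.
Baptiste, Marino and Saleh all have date of consecration or institution Mar 12, 2013, so the next rule applies.
Among Baptiste, Marino and Saleh, by years in holy orders (higher first): Baptiste and Marino (18 years) before Saleh (10 years).
Among Baptiste and Marino, alphabetically by surname: Baptiste before Marino.
Brennan, Haddad, Okonkwo and Tran are each a member of the cathedral chapter, so the next rule applies.
Brennan, Haddad, Okonkwo and Tran all have date of consecration or institution Jan 10, 1991, so the next rule applies.
Brennan, Haddad, Okonkwo and Tran all have years in holy orders 16 years, so the next rule applies.
Among Brennan, Haddad, Okonkwo and Tran, alphabetically by surname: Brennan before Haddad before Okonkwo before Tran.
Order: Halvorsen, Takahashi, Baptiste, Marino, Saleh, Brennan, Haddad, Okonkwo, Tran.

Takahashi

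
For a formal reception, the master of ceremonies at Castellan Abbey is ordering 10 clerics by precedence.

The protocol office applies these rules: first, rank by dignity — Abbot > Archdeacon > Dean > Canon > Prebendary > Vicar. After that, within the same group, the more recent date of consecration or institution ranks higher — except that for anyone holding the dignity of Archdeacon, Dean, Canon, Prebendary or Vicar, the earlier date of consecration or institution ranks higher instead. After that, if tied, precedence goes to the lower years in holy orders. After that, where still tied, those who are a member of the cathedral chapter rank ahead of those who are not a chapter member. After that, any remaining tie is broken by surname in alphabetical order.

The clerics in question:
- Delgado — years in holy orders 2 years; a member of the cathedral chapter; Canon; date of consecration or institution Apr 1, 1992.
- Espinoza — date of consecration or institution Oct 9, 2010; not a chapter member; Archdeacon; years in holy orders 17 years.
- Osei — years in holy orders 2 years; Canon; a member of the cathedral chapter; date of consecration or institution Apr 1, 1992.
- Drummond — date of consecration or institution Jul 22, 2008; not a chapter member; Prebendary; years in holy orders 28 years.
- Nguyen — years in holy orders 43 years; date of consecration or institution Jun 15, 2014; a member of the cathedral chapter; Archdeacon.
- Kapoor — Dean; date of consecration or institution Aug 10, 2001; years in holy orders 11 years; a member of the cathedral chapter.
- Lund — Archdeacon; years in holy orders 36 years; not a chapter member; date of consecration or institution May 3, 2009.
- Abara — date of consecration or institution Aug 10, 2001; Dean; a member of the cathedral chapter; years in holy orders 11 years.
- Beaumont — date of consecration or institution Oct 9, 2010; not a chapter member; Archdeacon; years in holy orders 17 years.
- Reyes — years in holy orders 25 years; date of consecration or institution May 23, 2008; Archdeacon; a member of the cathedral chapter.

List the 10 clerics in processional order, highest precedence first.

By dignity: Reyes, Lund, Beaumont, Espinoza and Nguyen (Archdeacon); then Abara and Kapoor (Dean); then Delgado and Osei (Canon); then Drummond (Prebendary).
Among Reyes, Lund, Beaumont, Espinoza and Nguyen, by date of consecration or institution (earlier first) (reversed rule for this group): Reyes (May 23, 2008) before Lund (May 3, 2009) before Beaumont and Espinoza (Oct 9, 2010) before Nguyen (Jun 15, 2014).
Beaumont and Espinoza both have years in holy orders 17 years, so the next rule applies.
Beaumont and Espinoza are each not a chapter member, so the next rule applies.
Among Beaumont and Espinoza, alphabetically by surname: Beaumont before Espinoza.
Abara and Kapoor both have date of consecration or institution Aug 10, 2001, so the next rule applies.
Abara and Kapoor both have years in holy orders 11 years, so the next rule applies.
Abara and Kapoor are each a member of the cathedral chapter, so the next rule applies.
Among Abara and Kapoor, alphabetically by surname: Abara before Kapoor.
Delgado and Osei both have date of consecration or institution Apr 1, 1992, so the next rule applies.
Delgado and Osei both have years in holy orders 2 years, so the next rule applies.
Delgado and Osei are each a member of the cathedral chapter, so the next rule applies.
Among Delgado and Osei, alphabetically by surname: Delgado before Osei.
Full order: Reyes, Lund, Beaumont, Espinoza, Nguyen, Abara, Kapoor, Delgado, Osei, Drummond.

Reyes, Lund, Beaumont, Espinoza, Nguyen, Abara, Kapoor, Delgado, Osei, Drummond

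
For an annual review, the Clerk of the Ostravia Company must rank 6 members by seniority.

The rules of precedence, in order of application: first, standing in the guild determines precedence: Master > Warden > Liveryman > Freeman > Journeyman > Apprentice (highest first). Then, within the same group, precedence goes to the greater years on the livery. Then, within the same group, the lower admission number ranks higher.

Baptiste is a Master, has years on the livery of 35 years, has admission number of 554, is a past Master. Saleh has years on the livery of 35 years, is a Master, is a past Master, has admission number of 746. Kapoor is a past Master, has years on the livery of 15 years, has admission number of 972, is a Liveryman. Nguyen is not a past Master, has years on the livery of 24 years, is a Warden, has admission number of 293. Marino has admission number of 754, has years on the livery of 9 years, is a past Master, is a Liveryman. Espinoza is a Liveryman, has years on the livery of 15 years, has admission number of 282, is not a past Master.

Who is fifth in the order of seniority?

Kapoor

By standing in the guild: Baptiste and Saleh (Master); then Nguyen (Warden); then Espinoza, Kapoor and Marino (Liveryman).
Baptiste and Saleh both have years on the livery 35 years, so the next rule applies.
Among Baptiste and Saleh, by admission number (lower first): Baptiste (554) before Saleh (746).
Among Espinoza, Kapoor and Marino, by years on the livery (higher first): Espinoza and Kapoor (15 years) before Marino (9 years).
Among Espinoza and Kapoor, by admission number (lower first): Espinoza (282) before Kapoor (972).
Order: Baptiste, Saleh, Nguyen, Espinoza, Kapoor, Marino.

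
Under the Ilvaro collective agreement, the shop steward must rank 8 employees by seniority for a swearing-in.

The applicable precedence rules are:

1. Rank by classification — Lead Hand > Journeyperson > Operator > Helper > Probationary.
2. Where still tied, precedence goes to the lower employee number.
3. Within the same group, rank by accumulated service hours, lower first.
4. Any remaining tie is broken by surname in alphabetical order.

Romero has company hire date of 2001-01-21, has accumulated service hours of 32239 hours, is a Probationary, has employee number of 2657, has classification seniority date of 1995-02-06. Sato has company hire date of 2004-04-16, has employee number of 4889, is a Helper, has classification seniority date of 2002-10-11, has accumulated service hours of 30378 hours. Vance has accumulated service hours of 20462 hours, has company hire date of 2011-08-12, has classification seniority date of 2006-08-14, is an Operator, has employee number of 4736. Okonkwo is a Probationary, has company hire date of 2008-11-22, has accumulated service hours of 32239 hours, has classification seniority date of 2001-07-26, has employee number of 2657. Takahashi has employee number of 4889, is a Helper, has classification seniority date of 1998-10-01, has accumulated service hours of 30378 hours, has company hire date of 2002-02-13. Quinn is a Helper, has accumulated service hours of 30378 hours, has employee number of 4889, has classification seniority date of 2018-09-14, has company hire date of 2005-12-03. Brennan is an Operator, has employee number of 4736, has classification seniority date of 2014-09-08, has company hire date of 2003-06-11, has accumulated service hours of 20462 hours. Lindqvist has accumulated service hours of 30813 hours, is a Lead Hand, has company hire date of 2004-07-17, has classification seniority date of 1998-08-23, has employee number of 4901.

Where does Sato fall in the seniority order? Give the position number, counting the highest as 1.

5

By classification: Lindqvist (Lead Hand); then Brennan and Vance (Operator); then Quinn, Sato and Takahashi (Helper); then Okonkwo and Romero (Probationary).
Brennan and Vance both have employee number 4736, so the next rule applies.
Brennan and Vance both have accumulated service hours 20462 hours, so the next rule applies.
Among Brennan and Vance, alphabetically by surname: Brennan before Vance.
Quinn, Sato and Takahashi all have employee number 4889, so the next rule applies.
Quinn, Sato and Takahashi all have accumulated service hours 30378 hours, so the next rule applies.
Among Quinn, Sato and Takahashi, alphabetically by surname: Quinn before Sato before Takahashi.
Okonkwo and Romero both have employee number 2657, so the next rule applies.
Okonkwo and Romero both have accumulated service hours 32239 hours, so the next rule applies.
Among Okonkwo and Romero, alphabetically by surname: Okonkwo before Romero.
Order: Lindqvist, Brennan, Vance, Quinn, Sato, Takahashi, Okonkwo, Romero. So position 5.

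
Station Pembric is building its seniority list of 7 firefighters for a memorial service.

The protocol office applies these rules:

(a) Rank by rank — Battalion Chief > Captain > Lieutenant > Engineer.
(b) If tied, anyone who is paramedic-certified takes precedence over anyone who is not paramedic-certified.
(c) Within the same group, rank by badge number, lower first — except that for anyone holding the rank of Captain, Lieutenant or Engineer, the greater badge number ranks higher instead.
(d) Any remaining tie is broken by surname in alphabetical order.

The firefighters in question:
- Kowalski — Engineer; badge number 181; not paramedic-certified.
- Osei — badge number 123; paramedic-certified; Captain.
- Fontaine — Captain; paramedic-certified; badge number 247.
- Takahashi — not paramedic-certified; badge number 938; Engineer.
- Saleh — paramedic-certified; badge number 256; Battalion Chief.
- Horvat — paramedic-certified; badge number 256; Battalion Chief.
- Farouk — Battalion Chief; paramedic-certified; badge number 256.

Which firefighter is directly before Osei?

Fontaine

By rank: Farouk, Horvat and Saleh (Battalion Chief); then Fontaine and Osei (Captain); then Takahashi and Kowalski (Engineer).
Farouk, Horvat and Saleh are each paramedic-certified, so the next rule applies.
Farouk, Horvat and Saleh all have badge number 256, so the next rule applies.
Among Farouk, Horvat and Saleh, alphabetically by surname: Farouk before Horvat before Saleh.
Fontaine and Osei are each paramedic-certified, so the next rule applies.
Among Fontaine and Osei, by badge number (higher first) (reversed rule for this group): Fontaine (247) before Osei (123).
Takahashi and Kowalski are each not paramedic-certified, so the next rule applies.
Among Takahashi and Kowalski, by badge number (higher first) (reversed rule for this group): Takahashi (938) before Kowalski (181).
Order: Farouk, Horvat, Saleh, Fontaine, Osei, Takahashi, Kowalski.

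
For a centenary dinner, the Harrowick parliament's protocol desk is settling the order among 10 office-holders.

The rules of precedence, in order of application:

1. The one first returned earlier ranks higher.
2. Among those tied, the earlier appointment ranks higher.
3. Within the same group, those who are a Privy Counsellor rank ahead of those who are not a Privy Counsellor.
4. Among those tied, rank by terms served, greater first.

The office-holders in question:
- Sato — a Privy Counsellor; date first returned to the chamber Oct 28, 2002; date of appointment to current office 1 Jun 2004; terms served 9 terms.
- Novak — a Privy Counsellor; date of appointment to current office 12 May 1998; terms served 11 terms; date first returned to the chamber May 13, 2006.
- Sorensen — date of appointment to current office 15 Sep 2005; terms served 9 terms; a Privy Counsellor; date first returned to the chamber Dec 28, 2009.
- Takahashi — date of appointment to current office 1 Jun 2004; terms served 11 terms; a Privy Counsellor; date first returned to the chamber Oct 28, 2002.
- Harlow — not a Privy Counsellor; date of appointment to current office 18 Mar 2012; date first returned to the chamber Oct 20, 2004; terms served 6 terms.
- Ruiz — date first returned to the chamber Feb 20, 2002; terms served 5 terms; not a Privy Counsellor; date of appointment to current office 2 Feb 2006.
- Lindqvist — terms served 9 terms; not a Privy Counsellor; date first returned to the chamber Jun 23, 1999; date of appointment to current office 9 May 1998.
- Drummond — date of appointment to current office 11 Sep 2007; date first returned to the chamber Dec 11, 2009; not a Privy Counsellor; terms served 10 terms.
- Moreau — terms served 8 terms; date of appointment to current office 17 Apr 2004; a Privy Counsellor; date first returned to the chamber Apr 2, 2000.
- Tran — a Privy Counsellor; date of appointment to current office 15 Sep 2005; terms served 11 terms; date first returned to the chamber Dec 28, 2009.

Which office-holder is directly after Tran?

Sorensen

By date first returned to the chamber (earlier first): Lindqvist (Jun 23, 1999); then Moreau (Apr 2, 2000); then Ruiz (Feb 20, 2002); then Takahashi and Sato (both Oct 28, 2002); then Harlow (Oct 20, 2004); then Novak (May 13, 2006); then Drummond (Dec 11, 2009); then Tran and Sorensen (both Dec 28, 2009).
Takahashi and Sato both have date of appointment to current office 1 Jun 2004, so the next rule applies.
Takahashi and Sato are each a Privy Counsellor, so the next rule applies.
Among Takahashi and Sato, by terms served (higher first): Takahashi (11 terms) before Sato (9 terms).
Tran and Sorensen both have date of appointment to current office 15 Sep 2005, so the next rule applies.
Tran and Sorensen are each a Privy Counsellor, so the next rule applies.
Among Tran and Sorensen, by terms served (higher first): Tran (11 terms) before Sorensen (9 terms).
Order: Lindqvist, Moreau, Ruiz, Takahashi, Sato, Harlow, Novak, Drummond, Tran, Sorensen.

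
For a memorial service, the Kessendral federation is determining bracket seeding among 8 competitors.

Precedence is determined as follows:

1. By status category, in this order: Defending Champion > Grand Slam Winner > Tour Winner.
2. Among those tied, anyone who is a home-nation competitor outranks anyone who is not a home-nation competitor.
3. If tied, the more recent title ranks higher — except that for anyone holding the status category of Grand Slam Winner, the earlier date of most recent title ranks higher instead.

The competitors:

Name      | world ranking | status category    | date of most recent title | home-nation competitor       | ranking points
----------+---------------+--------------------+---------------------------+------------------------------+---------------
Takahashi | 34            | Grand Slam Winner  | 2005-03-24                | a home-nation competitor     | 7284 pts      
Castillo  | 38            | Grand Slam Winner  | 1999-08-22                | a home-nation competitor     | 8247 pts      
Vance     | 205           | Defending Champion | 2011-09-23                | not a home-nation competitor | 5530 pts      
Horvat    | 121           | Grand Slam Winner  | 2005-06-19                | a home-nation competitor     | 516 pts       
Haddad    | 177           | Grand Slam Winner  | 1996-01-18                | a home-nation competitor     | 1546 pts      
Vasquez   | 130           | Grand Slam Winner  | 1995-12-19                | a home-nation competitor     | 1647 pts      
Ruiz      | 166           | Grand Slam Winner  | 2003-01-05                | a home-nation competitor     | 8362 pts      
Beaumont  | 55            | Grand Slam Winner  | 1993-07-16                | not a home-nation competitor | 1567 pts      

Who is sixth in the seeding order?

Takahashi

By status category: Vance (Defending Champion); then Vasquez, Haddad, Castillo, Ruiz, Takahashi, Horvat and Beaumont (Grand Slam Winner).
Among Vasquez, Haddad, Castillo, Ruiz, Takahashi, Horvat and Beaumont, a home-nation competitor before not a home-nation competitor: Vasquez, Haddad, Castillo, Ruiz, Takahashi and Horvat (a home-nation competitor) before Beaumont (not a home-nation competitor).
Among Vasquez, Haddad, Castillo, Ruiz, Takahashi and Horvat, by date of most recent title (earlier first) (reversed rule for this group): Vasquez (1995-12-19) before Haddad (1996-01-18) before Castillo (1999-08-22) before Ruiz (2003-01-05) before Takahashi (2005-03-24) before Horvat (2005-06-19).
Order: Vance, Vasquez, Haddad, Castillo, Ruiz, Takahashi, Horvat, Beaumont.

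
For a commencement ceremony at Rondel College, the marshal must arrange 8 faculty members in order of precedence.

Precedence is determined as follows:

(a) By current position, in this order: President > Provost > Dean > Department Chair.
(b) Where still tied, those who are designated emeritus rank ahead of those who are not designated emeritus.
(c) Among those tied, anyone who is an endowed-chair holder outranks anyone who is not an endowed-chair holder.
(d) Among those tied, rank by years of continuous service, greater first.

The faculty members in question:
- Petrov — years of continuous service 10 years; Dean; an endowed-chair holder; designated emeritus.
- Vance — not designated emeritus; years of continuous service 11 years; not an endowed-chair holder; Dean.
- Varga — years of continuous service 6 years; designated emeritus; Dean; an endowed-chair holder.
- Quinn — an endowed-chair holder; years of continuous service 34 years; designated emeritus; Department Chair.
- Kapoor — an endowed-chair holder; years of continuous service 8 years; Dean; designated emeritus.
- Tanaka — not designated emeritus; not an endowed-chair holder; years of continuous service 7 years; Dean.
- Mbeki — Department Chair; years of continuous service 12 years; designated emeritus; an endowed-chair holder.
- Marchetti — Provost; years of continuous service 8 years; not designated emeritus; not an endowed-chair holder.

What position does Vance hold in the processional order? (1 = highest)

5

By current position: Marchetti (Provost); then Petrov, Kapoor, Varga, Vance and Tanaka (Dean); then Quinn and Mbeki (Department Chair).
Among Petrov, Kapoor, Varga, Vance and Tanaka, designated emeritus before not designated emeritus: Petrov, Kapoor and Varga (designated emeritus) before Vance and Tanaka (not designated emeritus).
Petrov, Kapoor and Varga are each an endowed-chair holder, so the next rule applies.
Among Petrov, Kapoor and Varga, by years of continuous service (higher first): Petrov (10 years) before Kapoor (8 years) before Varga (6 years).
Vance and Tanaka are each not an endowed-chair holder, so the next rule applies.
Among Vance and Tanaka, by years of continuous service (higher first): Vance (11 years) before Tanaka (7 years).
Quinn and Mbeki are each designated emeritus, so the next rule applies.
Quinn and Mbeki are each an endowed-chair holder, so the next rule applies.
Among Quinn and Mbeki, by years of continuous service (higher first): Quinn (34 years) before Mbeki (12 years).
Order: Marchetti, Petrov, Kapoor, Varga, Vance, Tanaka, Quinn, Mbeki. So position 5.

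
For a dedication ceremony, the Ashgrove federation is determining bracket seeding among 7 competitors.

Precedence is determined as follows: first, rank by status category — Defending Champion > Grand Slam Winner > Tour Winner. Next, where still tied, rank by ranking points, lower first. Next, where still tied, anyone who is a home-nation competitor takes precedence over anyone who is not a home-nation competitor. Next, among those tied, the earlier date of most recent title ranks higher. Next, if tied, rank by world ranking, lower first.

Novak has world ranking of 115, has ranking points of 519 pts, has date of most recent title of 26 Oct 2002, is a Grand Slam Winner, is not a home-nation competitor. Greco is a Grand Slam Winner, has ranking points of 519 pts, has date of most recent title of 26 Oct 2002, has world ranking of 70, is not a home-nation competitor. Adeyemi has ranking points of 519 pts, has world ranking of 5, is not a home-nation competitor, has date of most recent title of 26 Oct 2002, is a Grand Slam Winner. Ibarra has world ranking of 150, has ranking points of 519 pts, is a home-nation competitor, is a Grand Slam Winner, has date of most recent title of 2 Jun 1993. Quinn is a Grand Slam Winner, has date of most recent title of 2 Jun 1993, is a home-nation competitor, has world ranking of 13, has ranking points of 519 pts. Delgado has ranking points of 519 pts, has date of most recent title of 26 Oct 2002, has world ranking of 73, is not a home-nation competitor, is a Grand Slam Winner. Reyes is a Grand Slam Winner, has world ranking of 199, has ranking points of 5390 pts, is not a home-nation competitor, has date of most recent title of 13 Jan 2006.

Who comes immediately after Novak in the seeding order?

Reyes

By status category: Quinn, Ibarra, Adeyemi, Greco, Delgado, Novak and Reyes (Grand Slam Winner).
Among Quinn, Ibarra, Adeyemi, Greco, Delgado, Novak and Reyes, by ranking points (lower first): Quinn, Ibarra, Adeyemi, Greco, Delgado and Novak (519 pts) before Reyes (5390 pts).
Among Quinn, Ibarra, Adeyemi, Greco, Delgado and Novak, a home-nation competitor before not a home-nation competitor: Quinn and Ibarra (a home-nation competitor) before Adeyemi, Greco, Delgado and Novak (not a home-nation competitor).
Quinn and Ibarra both have date of most recent title 2 Jun 1993, so the next rule applies.
Among Quinn and Ibarra, by world ranking (lower first): Quinn (13) before Ibarra (150).
Adeyemi, Greco, Delgado and Novak all have date of most recent title 26 Oct 2002, so the next rule applies.
Among Adeyemi, Greco, Delgado and Novak, by world ranking (lower first): Adeyemi (5) before Greco (70) before Delgado (73) before Novak (115).
Order: Quinn, Ibarra, Adeyemi, Greco, Delgado, Novak, Reyes.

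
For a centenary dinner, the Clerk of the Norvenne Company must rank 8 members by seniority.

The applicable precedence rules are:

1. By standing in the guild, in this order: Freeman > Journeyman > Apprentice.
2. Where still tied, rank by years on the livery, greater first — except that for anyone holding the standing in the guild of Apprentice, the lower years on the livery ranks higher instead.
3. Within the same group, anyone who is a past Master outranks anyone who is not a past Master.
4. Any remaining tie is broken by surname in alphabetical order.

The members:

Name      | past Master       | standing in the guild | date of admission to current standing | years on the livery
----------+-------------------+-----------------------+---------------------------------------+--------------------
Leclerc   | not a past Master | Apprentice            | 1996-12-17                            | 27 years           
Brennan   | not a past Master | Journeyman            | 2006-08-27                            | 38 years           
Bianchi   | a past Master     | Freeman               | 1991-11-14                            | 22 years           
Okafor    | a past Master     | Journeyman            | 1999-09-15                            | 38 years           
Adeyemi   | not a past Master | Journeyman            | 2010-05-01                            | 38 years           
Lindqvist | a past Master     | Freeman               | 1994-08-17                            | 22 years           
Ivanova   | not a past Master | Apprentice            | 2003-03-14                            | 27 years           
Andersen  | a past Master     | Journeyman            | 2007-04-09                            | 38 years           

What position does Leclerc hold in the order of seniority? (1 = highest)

8

By standing in the guild: Bianchi and Lindqvist (Freeman); then Andersen, Okafor, Adeyemi and Brennan (Journeyman); then Ivanova and Leclerc (Apprentice).
Bianchi and Lindqvist both have years on the livery 22 years, so the next rule applies.
Bianchi and Lindqvist are each a past Master, so the next rule applies.
Among Bianchi and Lindqvist, alphabetically by surname: Bianchi before Lindqvist.
Andersen, Okafor, Adeyemi and Brennan all have years on the livery 38 years, so the next rule applies.
Among Andersen, Okafor, Adeyemi and Brennan, a past Master before not a past Master: Andersen and Okafor (a past Master) before Adeyemi and Brennan (not a past Master).
Among Andersen and Okafor, alphabetically by surname: Andersen before Okafor.
Among Adeyemi and Brennan, alphabetically by surname: Adeyemi before Brennan.
Ivanova and Leclerc both have years on the livery 27 years, so the next rule applies.
Ivanova and Leclerc are each not a past Master, so the next rule applies.
Among Ivanova and Leclerc, alphabetically by surname: Ivanova before Leclerc.
Order: Bianchi, Lindqvist, Andersen, Okafor, Adeyemi, Brennan, Ivanova, Leclerc. So position 8.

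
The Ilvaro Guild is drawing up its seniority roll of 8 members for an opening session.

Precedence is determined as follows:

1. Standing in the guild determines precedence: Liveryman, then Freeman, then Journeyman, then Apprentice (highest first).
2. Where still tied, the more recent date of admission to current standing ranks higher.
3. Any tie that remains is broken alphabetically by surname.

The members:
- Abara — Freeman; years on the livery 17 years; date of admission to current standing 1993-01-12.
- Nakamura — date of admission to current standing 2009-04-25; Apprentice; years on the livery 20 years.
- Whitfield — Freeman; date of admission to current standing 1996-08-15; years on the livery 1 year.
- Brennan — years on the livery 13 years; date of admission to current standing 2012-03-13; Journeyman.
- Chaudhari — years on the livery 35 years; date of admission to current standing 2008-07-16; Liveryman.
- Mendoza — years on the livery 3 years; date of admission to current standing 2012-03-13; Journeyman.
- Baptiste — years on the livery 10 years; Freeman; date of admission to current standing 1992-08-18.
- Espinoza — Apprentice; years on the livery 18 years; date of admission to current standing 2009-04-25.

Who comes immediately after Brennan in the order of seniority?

Mendoza

By standing in the guild: Chaudhari (Liveryman); then Whitfield, Abara and Baptiste (Freeman); then Brennan and Mendoza (Journeyman); then Espinoza and Nakamura (Apprentice).
Among Whitfield, Abara and Baptiste, by date of admission to current standing (later first): Whitfield (1996-08-15) before Abara (1993-01-12) before Baptiste (1992-08-18).
Brennan and Mendoza both have date of admission to current standing 2012-03-13, so the next rule applies.
Among Brennan and Mendoza, alphabetically by surname: Brennan before Mendoza.
Espinoza and Nakamura both have date of admission to current standing 2009-04-25, so the next rule applies.
Among Espinoza and Nakamura, alphabetically by surname: Espinoza before Nakamura.
Order: Chaudhari, Whitfield, Abara, Baptiste, Brennan, Mendoza, Espinoza, Nakamura.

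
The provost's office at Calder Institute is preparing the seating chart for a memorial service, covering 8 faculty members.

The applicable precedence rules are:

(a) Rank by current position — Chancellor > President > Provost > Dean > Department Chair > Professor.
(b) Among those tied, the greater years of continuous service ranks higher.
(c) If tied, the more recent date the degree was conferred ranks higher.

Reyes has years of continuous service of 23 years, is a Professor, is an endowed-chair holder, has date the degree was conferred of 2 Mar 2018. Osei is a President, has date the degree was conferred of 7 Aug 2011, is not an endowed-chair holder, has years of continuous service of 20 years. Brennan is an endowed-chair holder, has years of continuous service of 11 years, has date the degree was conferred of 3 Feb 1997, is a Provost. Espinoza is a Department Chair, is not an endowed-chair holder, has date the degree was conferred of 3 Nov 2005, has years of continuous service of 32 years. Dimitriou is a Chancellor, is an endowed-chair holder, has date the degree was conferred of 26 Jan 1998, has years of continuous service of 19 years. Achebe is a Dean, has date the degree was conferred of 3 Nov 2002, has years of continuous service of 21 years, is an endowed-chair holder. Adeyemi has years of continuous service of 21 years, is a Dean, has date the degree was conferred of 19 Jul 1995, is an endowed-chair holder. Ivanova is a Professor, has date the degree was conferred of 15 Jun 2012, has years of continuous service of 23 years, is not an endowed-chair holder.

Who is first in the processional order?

By current position: Dimitriou (Chancellor); then Osei (President); then Brennan (Provost); then Achebe and Adeyemi (Dean); then Espinoza (Department Chair); then Reyes and Ivanova (Professor).
Achebe and Adeyemi both have years of continuous service 21 years, so the next rule applies.
Among Achebe and Adeyemi, by date the degree was conferred (later first): Achebe (3 Nov 2002) before Adeyemi (19 Jul 1995).
Reyes and Ivanova both have years of continuous service 23 years, so the next rule applies.
Among Reyes and Ivanova, by date the degree was conferred (later first): Reyes (2 Mar 2018) before Ivanova (15 Jun 2012).
Order: Dimitriou, Osei, Brennan, Achebe, Adeyemi, Espinoza, Reyes, Ivanova.

Dimitriou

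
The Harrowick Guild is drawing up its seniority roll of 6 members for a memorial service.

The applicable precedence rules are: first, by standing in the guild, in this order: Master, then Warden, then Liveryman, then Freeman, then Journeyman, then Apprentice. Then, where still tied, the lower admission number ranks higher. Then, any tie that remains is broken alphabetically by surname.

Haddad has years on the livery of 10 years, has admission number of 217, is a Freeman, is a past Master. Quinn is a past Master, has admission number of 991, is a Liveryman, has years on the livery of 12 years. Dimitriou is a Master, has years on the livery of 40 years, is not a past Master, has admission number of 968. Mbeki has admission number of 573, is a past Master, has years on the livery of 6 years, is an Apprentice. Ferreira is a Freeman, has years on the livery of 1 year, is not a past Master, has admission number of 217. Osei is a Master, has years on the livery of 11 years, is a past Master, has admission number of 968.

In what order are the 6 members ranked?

Dimitriou, Osei, Quinn, Ferreira, Haddad, Mbeki

By standing in the guild: Dimitriou and Osei (Master); then Quinn (Liveryman); then Ferreira and Haddad (Freeman); then Mbeki (Apprentice).
Dimitriou and Osei both have admission number 968, so the next rule applies.
Among Dimitriou and Osei, alphabetically by surname: Dimitriou before Osei.
Ferreira and Haddad both have admission number 217, so the next rule applies.
Among Ferreira and Haddad, alphabetically by surname: Ferreira before Haddad.
Full order: Dimitriou, Osei, Quinn, Ferreira, Haddad, Mbeki.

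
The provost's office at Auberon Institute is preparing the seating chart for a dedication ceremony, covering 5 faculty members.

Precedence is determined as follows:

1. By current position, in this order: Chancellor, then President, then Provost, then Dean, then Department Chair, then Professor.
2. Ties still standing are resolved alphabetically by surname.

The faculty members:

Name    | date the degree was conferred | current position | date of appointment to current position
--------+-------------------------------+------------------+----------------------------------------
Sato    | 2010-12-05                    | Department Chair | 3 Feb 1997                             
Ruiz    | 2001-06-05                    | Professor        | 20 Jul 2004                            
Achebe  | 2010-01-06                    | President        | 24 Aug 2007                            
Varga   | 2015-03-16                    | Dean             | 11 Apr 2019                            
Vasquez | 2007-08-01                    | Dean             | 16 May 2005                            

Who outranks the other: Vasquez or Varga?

Varga

By current position: Achebe (President); then Varga and Vasquez (Dean); then Sato (Department Chair); then Ruiz (Professor).
Among Varga and Vasquez, alphabetically by surname: Varga before Vasquez.
So Varga takes precedence.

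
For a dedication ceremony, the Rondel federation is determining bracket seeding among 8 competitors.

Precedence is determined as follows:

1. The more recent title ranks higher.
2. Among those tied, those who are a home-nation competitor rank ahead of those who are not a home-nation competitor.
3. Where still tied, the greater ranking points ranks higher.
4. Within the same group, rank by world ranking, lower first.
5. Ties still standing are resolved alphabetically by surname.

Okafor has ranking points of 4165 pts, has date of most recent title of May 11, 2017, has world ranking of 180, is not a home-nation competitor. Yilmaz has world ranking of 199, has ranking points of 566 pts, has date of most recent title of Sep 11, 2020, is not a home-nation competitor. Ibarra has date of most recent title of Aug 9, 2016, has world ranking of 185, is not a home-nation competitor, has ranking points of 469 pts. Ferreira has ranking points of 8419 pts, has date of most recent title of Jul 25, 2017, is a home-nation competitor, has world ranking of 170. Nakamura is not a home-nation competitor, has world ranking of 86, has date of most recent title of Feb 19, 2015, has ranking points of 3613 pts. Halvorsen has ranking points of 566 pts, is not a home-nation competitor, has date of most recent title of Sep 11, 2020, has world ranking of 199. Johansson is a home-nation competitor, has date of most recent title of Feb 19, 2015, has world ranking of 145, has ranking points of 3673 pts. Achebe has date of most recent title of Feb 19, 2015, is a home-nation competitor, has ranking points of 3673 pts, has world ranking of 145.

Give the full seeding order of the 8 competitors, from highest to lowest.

Halvorsen, Yilmaz, Ferreira, Okafor, Ibarra, Achebe, Johansson, Nakamura

By date of most recent title (later first): Halvorsen and Yilmaz (both Sep 11, 2020); then Ferreira (Jul 25, 2017); then Okafor (May 11, 2017); then Ibarra (Aug 9, 2016); then Achebe, Johansson and Nakamura (each Feb 19, 2015).
Halvorsen and Yilmaz are each not a home-nation competitor, so the next rule applies.
Halvorsen and Yilmaz both have ranking points 566 pts, so the next rule applies.
Halvorsen and Yilmaz both have world ranking 199, so the next rule applies.
Among Halvorsen and Yilmaz, alphabetically by surname: Halvorsen before Yilmaz.
Among Achebe, Johansson and Nakamura, a home-nation competitor before not a home-nation competitor: Achebe and Johansson (a home-nation competitor) before Nakamura (not a home-nation competitor).
Achebe and Johansson both have ranking points 3673 pts, so the next rule applies.
Achebe and Johansson both have world ranking 145, so the next rule applies.
Among Achebe and Johansson, alphabetically by surname: Achebe before Johansson.
Full order: Halvorsen, Yilmaz, Ferreira, Okafor, Ibarra, Achebe, Johansson, Nakamura.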